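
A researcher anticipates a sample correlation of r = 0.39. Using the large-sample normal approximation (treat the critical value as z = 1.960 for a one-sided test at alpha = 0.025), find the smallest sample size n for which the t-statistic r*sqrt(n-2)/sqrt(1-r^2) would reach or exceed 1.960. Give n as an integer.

Need r·√(n−2)/√(1−r²) ≥ 1.960
√(n−2) ≥ 1.960·√(1−0.1521) / 0.39 = 1.960·0.920815 / 0.39 = 4.6277
n−2 ≥ 21.4156  ⇒  n ≥ 23.4156
Smallest integer n = 24

24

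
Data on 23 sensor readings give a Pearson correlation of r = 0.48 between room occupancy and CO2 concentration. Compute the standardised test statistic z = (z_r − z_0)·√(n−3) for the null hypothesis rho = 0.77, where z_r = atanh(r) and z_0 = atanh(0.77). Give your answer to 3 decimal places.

z_r = atanh(0.48) = 0.522984,  z_0 = atanh(0.77) = 1.020328
SE = 1/√(n−3) = 1/√20 = 0.223607
z = (z_r − z_0)/SE = (0.522984 − 1.020328) / 0.223607 = -0.497344 / 0.223607 = -2.224

-2.224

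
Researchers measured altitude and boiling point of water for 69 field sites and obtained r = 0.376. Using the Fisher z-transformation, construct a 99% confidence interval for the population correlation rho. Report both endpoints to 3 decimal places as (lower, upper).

(0.078, 0.612)

Fisher z: z_r = atanh(r) = ½·ln((1+0.376)/(1−0.376)) = 0.395393
SE(z) = 1/√(n−3) = 1/√66 = 0.123091
99% ⇒ z* = 2.576; margin = 2.576·0.123091 = 0.317082
CI on z-scale: (0.078311, 0.712475)
Back-transform: tanh(0.078311) = 0.078151, tanh(0.712475) = 0.612226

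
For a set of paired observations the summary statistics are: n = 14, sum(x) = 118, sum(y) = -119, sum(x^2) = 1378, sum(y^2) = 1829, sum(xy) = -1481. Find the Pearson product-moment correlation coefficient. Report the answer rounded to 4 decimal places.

-0.8538

Numerator: nΣxy − (Σx)(Σy) = 14·(-1481) − (118)(-119) = -6692
Denominator: √[(nΣx²−(Σx)²)(nΣy²−(Σy)²)]
  nΣx²−(Σx)² = 14·1378 − 13924 = 5368;  nΣy²−(Σy)² = 14·1829 − 14161 = 11445
  √(5368·11445) = √61436760 = 7838.1605
r = -6692 / 7838.1605 = -0.8538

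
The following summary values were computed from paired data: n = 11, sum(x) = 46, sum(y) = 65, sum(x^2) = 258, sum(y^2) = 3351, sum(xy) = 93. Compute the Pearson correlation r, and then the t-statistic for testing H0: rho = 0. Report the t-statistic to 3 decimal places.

S_xy = nΣxy − ΣxΣy = 11·93 − 46·65 = 1023 − 2990 = -1967
S_xx = nΣx² − (Σx)² = 11·258 − 46² = 2838 − 2116 = 722
S_yy = nΣy² − (Σy)² = 11·3351 − 65² = 36861 − 4225 = 32636
r = S_xy / √(S_xx·S_yy) = -1967 / √(722·32636) = -1967 / √23563192 = -1967 / 4854.1932 = -0.4052
t = r·√(n−2)/√(1−r²) = -0.4052·√9 / √(1−0.164187) = -1.215600 / 0.914228 = -1.330

-1.330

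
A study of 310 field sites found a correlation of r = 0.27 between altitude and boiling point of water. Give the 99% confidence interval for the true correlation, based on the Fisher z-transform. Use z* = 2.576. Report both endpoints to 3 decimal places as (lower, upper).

Fisher z: z_r = atanh(r) = ½·ln((1+0.27)/(1−0.27)) = 0.276864
SE(z) = 1/√(n−3) = 1/√307 = 0.057073
99% ⇒ z* = 2.576; margin = 2.576·0.057073 = 0.147020
CI on z-scale: (0.129844, 0.423884)
Back-transform: tanh(0.129844) = 0.129119, tanh(0.423884) = 0.400197

(0.129, 0.400)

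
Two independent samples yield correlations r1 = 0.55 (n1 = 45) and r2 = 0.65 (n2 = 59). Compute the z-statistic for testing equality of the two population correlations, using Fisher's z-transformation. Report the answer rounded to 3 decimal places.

-0.769

Fisher z-transforms: z1 = atanh(0.55) = 0.618381, z2 = atanh(0.65) = 0.775299; difference d = -0.156918
Var(d) = 1/42 + 1/56 = 0.0238095 + 0.0178571 = 0.0416666
z = d/√Var(d) = -0.156918 / √0.0416666 = -0.156918 / 0.204124 = -0.769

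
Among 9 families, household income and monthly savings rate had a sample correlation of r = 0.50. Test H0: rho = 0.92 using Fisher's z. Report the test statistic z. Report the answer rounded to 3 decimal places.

z_r = atanh(0.50) = 0.549306,  z_0 = atanh(0.92) = 1.589027
SE = 1/√(n−3) = 1/√6 = 0.408248
z = (z_r − z_0)/SE = (0.549306 − 1.589027) / 0.408248 = -1.039721 / 0.408248 = -2.547

-2.547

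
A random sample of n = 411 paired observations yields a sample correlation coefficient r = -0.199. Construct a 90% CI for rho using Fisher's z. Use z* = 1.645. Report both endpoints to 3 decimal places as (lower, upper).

z_r = atanh(-0.199) = -0.201691;  SE = 1/√(n−3) = 1/√408 = 0.049507
z-limits: -0.201691 ± 1.645·0.049507 = -0.201691 ± 0.081439 = [-0.283130, -0.120252]
ρ-limits: (tanh -0.283130, tanh -0.120252) = (-0.276, -0.120)

(-0.276, -0.120)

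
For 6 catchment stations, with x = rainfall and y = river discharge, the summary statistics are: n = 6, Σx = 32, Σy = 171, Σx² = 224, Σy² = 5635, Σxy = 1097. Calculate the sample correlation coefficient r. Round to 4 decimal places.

0.9180

Numerator: nΣxy − (Σx)(Σy) = 6·1097 − (32)(171) = 1110
Denominator: √[(nΣx²−(Σx)²)(nΣy²−(Σy)²)]
  nΣx²−(Σx)² = 6·224 − 1024 = 320;  nΣy²−(Σy)² = 6·5635 − 29241 = 4569
  √(320·4569) = √1462080 = 1209.1650
r = 1110 / 1209.1650 = 0.9180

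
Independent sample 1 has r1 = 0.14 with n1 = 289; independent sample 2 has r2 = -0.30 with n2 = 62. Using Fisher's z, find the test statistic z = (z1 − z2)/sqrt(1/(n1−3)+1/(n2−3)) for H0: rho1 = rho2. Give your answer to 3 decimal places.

z1 = atanh(0.14) = 0.140926,  z2 = atanh(-0.30) = -0.309520
SE = √(1/(n1−3) + 1/(n2−3)) = √(1/286 + 1/59) = √(0.0034965 + 0.0169492) = √0.0204457 = 0.142988
z = (z1 − z2)/SE = (0.140926 − (-0.309520)) / 0.142988 = 0.450446 / 0.142988 = 3.150

3.150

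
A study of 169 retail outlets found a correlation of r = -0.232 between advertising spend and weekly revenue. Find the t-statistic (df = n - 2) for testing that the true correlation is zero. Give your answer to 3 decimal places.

1 − r² = 1 − 0.053824 = 0.946176;  √(1−r²) = 0.972716
√(n−2) = √167 = 12.922848
t = r·√(n−2)/√(1−r²) = -0.232 · 12.922848 / 0.972716 = -3.082

-3.082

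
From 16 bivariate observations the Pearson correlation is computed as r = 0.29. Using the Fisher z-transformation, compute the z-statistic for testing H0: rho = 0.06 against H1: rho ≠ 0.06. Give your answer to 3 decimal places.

Fisher z: atanh(0.29) = 0.298566, atanh(0.06) = 0.060072
z = (z_r − z_0)·√(n−3) = (0.298566 − 0.060072)·√13 = 0.238494 · 3.605551 = 0.860

0.860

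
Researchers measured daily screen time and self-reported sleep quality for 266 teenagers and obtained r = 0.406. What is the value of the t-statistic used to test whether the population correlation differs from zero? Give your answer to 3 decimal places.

7.218

t = r·√(n−2) / √(1−r²) with r = 0.406, n = 266
  = 0.406·√264 / √(1 − 0.164836)
  = 0.406·16.248077 / 0.913873
  = 6.596719 / 0.913873 = 7.218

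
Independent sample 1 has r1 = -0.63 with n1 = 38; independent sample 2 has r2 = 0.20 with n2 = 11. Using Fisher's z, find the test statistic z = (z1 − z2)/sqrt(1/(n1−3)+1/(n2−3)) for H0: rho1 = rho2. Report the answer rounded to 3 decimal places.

-2.409

Fisher z-transforms: z1 = atanh(-0.63) = -0.741416, z2 = atanh(0.20) = 0.202733; difference d = -0.944149
Var(d) = 1/35 + 1/8 = 0.0285714 + 0.1250000 = 0.1535714
z = d/√Var(d) = -0.944149 / √0.1535714 = -0.944149 / 0.391882 = -2.409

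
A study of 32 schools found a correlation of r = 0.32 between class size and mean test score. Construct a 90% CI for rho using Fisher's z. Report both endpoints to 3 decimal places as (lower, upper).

z_r = atanh(0.32) = 0.331647;  SE = 1/√(n−3) = 1/√29 = 0.185695
z-limits: 0.331647 ± 1.645·0.185695 = 0.331647 ± 0.305468 = [0.026179, 0.637115]
ρ-limits: (tanh 0.026179, tanh 0.637115) = (0.026, 0.563)

(0.026, 0.563)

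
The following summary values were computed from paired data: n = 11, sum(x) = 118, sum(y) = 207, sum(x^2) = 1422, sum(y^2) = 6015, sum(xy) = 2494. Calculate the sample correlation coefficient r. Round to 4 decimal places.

0.4753

S_xy = nΣxy − ΣxΣy = 11·2494 − 118·207 = 27434 − 24426 = 3008
S_xx = nΣx² − (Σx)² = 11·1422 − 118² = 15642 − 13924 = 1718
S_yy = nΣy² − (Σy)² = 11·6015 − 207² = 66165 − 42849 = 23316
r = S_xy / √(S_xx·S_yy) = 3008 / √(1718·23316) = 3008 / √40056888 = 3008 / 6329.0511 = 0.4753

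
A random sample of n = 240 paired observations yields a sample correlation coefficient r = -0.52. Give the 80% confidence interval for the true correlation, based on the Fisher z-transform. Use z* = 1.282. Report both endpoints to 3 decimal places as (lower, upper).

(-0.578, -0.457)

Fisher z: z_r = atanh(r) = ½·ln((1+(-0.52))/(1−(-0.52))) = -0.576340
SE(z) = 1/√(n−3) = 1/√237 = 0.064957
80% ⇒ z* = 1.282; margin = 1.282·0.064957 = 0.083275
CI on z-scale: (-0.659615, -0.493065)
Back-transform: tanh(-0.659615) = -0.578107, tanh(-0.493065) = -0.456646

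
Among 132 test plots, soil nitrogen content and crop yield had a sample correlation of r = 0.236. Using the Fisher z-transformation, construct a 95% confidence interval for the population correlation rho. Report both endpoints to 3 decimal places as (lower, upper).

Fisher z: z_r = atanh(r) = ½·ln((1+0.236)/(1−0.236)) = 0.240534
SE(z) = 1/√(n−3) = 1/√129 = 0.088045
95% ⇒ z* = 1.960; margin = 1.960·0.088045 = 0.172568
CI on z-scale: (0.067966, 0.413102)
Back-transform: tanh(0.067966) = 0.067862, tanh(0.413102) = 0.391103

(0.068, 0.391)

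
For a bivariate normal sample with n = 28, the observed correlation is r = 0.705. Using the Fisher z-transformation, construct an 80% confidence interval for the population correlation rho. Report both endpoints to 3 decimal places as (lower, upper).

Fisher z: z_r = atanh(r) = ½·ln((1+0.705)/(1−0.705)) = 0.877173
SE(z) = 1/√(n−3) = 1/√25 = 0.200000
80% ⇒ z* = 1.282; margin = 1.282·0.200000 = 0.256400
CI on z-scale: (0.620773, 1.133573)
Back-transform: tanh(0.620773) = 0.551666, tanh(1.133573) = 0.812239

(0.552, 0.812)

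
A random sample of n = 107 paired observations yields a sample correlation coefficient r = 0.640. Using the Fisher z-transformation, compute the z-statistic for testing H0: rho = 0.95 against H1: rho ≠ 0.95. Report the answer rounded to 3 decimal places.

-10.949

Fisher z: atanh(0.640) = 0.758174, atanh(0.95) = 1.831781
z = (z_r − z_0)·√(n−3) = (0.758174 − 1.831781)·√104 = -1.073607 · 10.198039 = -10.949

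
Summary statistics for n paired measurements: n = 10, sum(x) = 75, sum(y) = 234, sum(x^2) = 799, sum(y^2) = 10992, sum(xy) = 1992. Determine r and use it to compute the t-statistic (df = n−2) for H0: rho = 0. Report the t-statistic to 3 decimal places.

0.600

Numerator: nΣxy − (Σx)(Σy) = 10·1992 − (75)(234) = 2370
Denominator: √[(nΣx²−(Σx)²)(nΣy²−(Σy)²)]
  nΣx²−(Σx)² = 10·799 − 5625 = 2365;  nΣy²−(Σy)² = 10·10992 − 54756 = 55164
  √(2365·55164) = √130462860 = 11422.0340
r = 2370 / 11422.0340 = 0.2075
t = r·√(n−2)/√(1−r²) = 0.2075·√8 / √(1−0.043056) = 0.586899 / 0.978235 = 0.600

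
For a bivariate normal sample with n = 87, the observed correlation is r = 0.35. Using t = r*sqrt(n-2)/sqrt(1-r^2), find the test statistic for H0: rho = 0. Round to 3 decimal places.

3.445

1 − r² = 1 − 0.1225 = 0.8775;  √(1−r²) = 0.936750
√(n−2) = √85 = 9.219544
t = r·√(n−2)/√(1−r²) = 0.35 · 9.219544 / 0.936750 = 3.445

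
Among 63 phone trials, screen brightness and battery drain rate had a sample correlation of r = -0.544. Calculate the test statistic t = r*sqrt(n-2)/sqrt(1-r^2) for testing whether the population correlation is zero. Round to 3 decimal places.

t = r·√(n−2) / √(1−r²) with r = -0.544, n = 63
  = -0.544·√61 / √(1 − 0.295936)
  = -0.544·7.810250 / 0.839085
  = -4.248776 / 0.839085 = -5.064

-5.064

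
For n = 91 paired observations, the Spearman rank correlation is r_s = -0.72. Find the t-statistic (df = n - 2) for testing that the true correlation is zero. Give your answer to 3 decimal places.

1 − r_s² = 1 − 0.5184 = 0.4816;  √(1−r_s²) = 0.693974
√(n−2) = √89 = 9.433981
t = r_s·√(n−2)/√(1−r_s²) = -0.72 · 9.433981 / 0.693974 = -9.788

-9.788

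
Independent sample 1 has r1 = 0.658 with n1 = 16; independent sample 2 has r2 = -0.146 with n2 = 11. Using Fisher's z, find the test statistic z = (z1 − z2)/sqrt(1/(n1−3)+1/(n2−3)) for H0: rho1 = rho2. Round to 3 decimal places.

2.084

Fisher z-transforms: z1 = atanh(0.658) = 0.789278, z2 = atanh(-0.146) = -0.147051; difference d = 0.936329
Var(d) = 1/13 + 1/8 = 0.0769231 + 0.1250000 = 0.2019231
z = d/√Var(d) = 0.936329 / √0.2019231 = 0.936329 / 0.449359 = 2.084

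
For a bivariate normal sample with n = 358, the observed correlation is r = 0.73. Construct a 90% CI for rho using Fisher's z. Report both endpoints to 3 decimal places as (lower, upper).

(0.687, 0.768)

z_r = atanh(0.73) = 0.928727;  SE = 1/√(n−3) = 1/√355 = 0.053074
z-limits: 0.928727 ± 1.645·0.053074 = 0.928727 ± 0.087307 = [0.841420, 1.016034]
ρ-limits: (tanh 0.841420, tanh 1.016034) = (0.687, 0.768)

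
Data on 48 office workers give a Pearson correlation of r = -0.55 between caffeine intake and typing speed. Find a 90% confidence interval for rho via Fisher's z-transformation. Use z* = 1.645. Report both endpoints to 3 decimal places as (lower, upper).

(-0.698, -0.357)

Fisher z: z_r = atanh(r) = ½·ln((1+(-0.55))/(1−(-0.55))) = -0.618381
SE(z) = 1/√(n−3) = 1/√45 = 0.149071
90% ⇒ z* = 1.645; margin = 1.645·0.149071 = 0.245222
CI on z-scale: (-0.863603, -0.373159)
Back-transform: tanh(-0.863603) = -0.698109, tanh(-0.373159) = -0.356752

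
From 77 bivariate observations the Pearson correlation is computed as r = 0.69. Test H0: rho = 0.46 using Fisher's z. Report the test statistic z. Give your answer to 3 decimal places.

3.016

z_r = atanh(0.69) = 0.847956,  z_0 = atanh(0.46) = 0.497311
SE = 1/√(n−3) = 1/√74 = 0.116248
z = (z_r − z_0)/SE = (0.847956 − 0.497311) / 0.116248 = 0.350645 / 0.116248 = 3.016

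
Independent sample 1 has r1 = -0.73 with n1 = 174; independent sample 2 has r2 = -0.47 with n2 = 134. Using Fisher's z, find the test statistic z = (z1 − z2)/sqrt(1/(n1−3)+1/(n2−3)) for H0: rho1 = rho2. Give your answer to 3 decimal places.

-3.606

Fisher z-transforms: z1 = atanh(-0.73) = -0.928727, z2 = atanh(-0.47) = -0.510070; difference d = -0.418657
Var(d) = 1/171 + 1/131 = 0.0058480 + 0.0076336 = 0.0134816
z = d/√Var(d) = -0.418657 / √0.0134816 = -0.418657 / 0.116110 = -3.606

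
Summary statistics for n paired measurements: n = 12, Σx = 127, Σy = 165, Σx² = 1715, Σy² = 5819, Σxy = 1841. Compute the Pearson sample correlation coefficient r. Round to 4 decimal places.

S_xy = nΣxy − ΣxΣy = 12·1841 − 127·165 = 22092 − 20955 = 1137
S_xx = nΣx² − (Σx)² = 12·1715 − 127² = 20580 − 16129 = 4451
S_yy = nΣy² − (Σy)² = 12·5819 − 165² = 69828 − 27225 = 42603
r = S_xy / √(S_xx·S_yy) = 1137 / √(4451·42603) = 1137 / √189625953 = 1137 / 13770.4740 = 0.0826

0.0826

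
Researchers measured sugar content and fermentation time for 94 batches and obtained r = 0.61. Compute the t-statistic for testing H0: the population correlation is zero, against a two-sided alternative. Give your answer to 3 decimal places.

7.384

t = r·√(n−2) / √(1−r²) with r = 0.61, n = 94
  = 0.61·√92 / √(1 − 0.3721)
  = 0.61·9.591663 / 0.792401
  = 5.850914 / 0.792401 = 7.384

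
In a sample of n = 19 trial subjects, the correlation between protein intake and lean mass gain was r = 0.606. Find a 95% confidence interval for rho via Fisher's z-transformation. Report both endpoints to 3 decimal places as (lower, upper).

Fisher z: z_r = atanh(r) = ½·ln((1+0.606)/(1−0.606)) = 0.702575
SE(z) = 1/√(n−3) = 1/√16 = 0.250000
95% ⇒ z* = 1.960; margin = 1.960·0.250000 = 0.490000
CI on z-scale: (0.212575, 1.192575)
Back-transform: tanh(0.212575) = 0.209430, tanh(1.192575) = 0.831376

(0.209, 0.831)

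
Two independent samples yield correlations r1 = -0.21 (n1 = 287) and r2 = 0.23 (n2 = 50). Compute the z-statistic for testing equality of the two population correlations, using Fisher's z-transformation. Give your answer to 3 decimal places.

-2.841

z1 = atanh(-0.21) = -0.213171,  z2 = atanh(0.23) = 0.234189
SE = √(1/(n1−3) + 1/(n2−3)) = √(1/284 + 1/47) = √(0.0035211 + 0.0212766) = √0.0247977 = 0.157473
z = (z1 − z2)/SE = (-0.213171 − 0.234189) / 0.157473 = -0.447360 / 0.157473 = -2.841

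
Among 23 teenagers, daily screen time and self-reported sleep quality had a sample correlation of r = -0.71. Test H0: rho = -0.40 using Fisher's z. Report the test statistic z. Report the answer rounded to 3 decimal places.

-2.073

z_r = atanh(-0.71) = -0.887184,  z_0 = atanh(-0.40) = -0.423649
SE = 1/√(n−3) = 1/√20 = 0.223607
z = (z_r − z_0)/SE = (-0.887184 − (-0.423649)) / 0.223607 = -0.463535 / 0.223607 = -2.073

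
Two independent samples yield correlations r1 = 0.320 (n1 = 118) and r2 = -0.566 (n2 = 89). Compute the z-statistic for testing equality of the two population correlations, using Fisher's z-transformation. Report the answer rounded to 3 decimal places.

Fisher z-transforms: z1 = atanh(0.320) = 0.331647, z2 = atanh(-0.566) = -0.641618; difference d = 0.973265
Var(d) = 1/115 + 1/86 = 0.0086957 + 0.0116279 = 0.0203236
z = d/√Var(d) = 0.973265 / √0.0203236 = 0.973265 / 0.142561 = 6.827

6.827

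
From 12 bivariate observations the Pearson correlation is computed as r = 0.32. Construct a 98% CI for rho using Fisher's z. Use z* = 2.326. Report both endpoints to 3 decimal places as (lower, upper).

z_r = atanh(0.32) = 0.331647;  SE = 1/√(n−3) = 1/√9 = 0.333333
z-limits: 0.331647 ± 2.326·0.333333 = 0.331647 ± 0.775333 = [-0.443686, 1.106980]
ρ-limits: (tanh -0.443686, tanh 1.106980) = (-0.417, 0.803)

(-0.417, 0.803)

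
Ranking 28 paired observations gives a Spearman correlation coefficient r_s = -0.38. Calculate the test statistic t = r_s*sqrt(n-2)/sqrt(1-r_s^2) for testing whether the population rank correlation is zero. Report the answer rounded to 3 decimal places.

-2.095

t = r_s·√(n−2) / √(1−r_s²) with r_s = -0.38, n = 28
  = -0.38·√26 / √(1 − 0.1444)
  = -0.38·5.099020 / 0.924986
  = -1.937628 / 0.924986 = -2.095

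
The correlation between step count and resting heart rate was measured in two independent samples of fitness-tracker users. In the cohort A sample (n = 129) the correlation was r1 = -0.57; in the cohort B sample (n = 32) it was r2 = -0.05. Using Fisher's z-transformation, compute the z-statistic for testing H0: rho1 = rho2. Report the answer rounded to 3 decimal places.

z1 = atanh(-0.57) = -0.647523,  z2 = atanh(-0.05) = -0.050042
SE = √(1/(n1−3) + 1/(n2−3)) = √(1/126 + 1/29) = √(0.0079365 + 0.0344828) = √0.0424193 = 0.205959
z = (z1 − z2)/SE = (-0.647523 − (-0.050042)) / 0.205959 = -0.597481 / 0.205959 = -2.901

-2.901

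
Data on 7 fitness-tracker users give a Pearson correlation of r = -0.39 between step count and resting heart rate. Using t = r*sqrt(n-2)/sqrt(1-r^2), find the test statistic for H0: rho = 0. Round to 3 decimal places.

1 − r² = 1 − 0.1521 = 0.8479;  √(1−r²) = 0.920815
√(n−2) = √5 = 2.236068
t = r·√(n−2)/√(1−r²) = -0.39 · 2.236068 / 0.920815 = -0.947

-0.947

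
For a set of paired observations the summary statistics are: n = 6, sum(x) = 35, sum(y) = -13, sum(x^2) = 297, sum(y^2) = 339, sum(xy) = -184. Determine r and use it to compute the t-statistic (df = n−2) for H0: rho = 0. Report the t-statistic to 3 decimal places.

Numerator: nΣxy − (Σx)(Σy) = 6·(-184) − (35)(-13) = -649
Denominator: √[(nΣx²−(Σx)²)(nΣy²−(Σy)²)]
  nΣx²−(Σx)² = 6·297 − 1225 = 557;  nΣy²−(Σy)² = 6·339 − 169 = 1865
  √(557·1865) = √1038805 = 1019.2178
r = -649 / 1019.2178 = -0.6368
t = r·√(n−2)/√(1−r²) = -0.6368·√4 / √(1−0.405514) = -1.273600 / 0.771029 = -1.652

-1.652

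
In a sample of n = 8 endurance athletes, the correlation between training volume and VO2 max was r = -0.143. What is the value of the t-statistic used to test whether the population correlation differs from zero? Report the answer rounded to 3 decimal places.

t = r·√(n−2) / √(1−r²) with r = -0.143, n = 8
  = -0.143·√6 / √(1 − 0.020449)
  = -0.143·2.449490 / 0.989723
  = -0.350277 / 0.989723 = -0.354

-0.354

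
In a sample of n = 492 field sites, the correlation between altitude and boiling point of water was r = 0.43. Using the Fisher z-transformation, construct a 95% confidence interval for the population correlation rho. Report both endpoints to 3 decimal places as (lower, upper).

(0.355, 0.499)

z_r = atanh(0.43) = 0.459897;  SE = 1/√(n−3) = 1/√489 = 0.045222
z-limits: 0.459897 ± 1.960·0.045222 = 0.459897 ± 0.088635 = [0.371262, 0.548532]
ρ-limits: (tanh 0.371262, tanh 0.548532) = (0.355, 0.499)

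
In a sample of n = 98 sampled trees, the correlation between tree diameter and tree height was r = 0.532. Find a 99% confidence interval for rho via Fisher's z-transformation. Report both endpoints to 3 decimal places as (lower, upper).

Fisher z: z_r = atanh(r) = ½·ln((1+0.532)/(1−0.532)) = 0.592931
SE(z) = 1/√(n−3) = 1/√95 = 0.102598
99% ⇒ z* = 2.576; margin = 2.576·0.102598 = 0.264292
CI on z-scale: (0.328639, 0.857223)
Back-transform: tanh(0.328639) = 0.317297, tanh(0.857223) = 0.694824

(0.317, 0.695)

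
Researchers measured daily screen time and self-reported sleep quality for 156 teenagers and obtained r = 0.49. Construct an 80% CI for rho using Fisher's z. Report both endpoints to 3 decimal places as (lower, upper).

(0.407, 0.565)

z_r = atanh(0.49) = 0.536060;  SE = 1/√(n−3) = 1/√153 = 0.080845
z-limits: 0.536060 ± 1.282·0.080845 = 0.536060 ± 0.103643 = [0.432417, 0.639703]
ρ-limits: (tanh 0.432417, tanh 0.639703) = (0.407, 0.565)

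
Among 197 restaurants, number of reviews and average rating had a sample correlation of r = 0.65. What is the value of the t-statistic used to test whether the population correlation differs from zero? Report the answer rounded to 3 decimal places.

11.944

t = r·√(n−2) / √(1−r²) with r = 0.65, n = 197
  = 0.65·√195 / √(1 − 0.4225)
  = 0.65·13.964240 / 0.759934
  = 9.076756 / 0.759934 = 11.944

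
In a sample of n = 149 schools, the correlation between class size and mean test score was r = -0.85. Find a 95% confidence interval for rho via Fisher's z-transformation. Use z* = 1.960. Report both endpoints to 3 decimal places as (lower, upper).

z_r = atanh(-0.85) = -1.256153;  SE = 1/√(n−3) = 1/√146 = 0.082761
z-limits: -1.256153 ± 1.960·0.082761 = -1.256153 ± 0.162212 = [-1.418365, -1.093941]
ρ-limits: (tanh -1.418365, tanh -1.093941) = (-0.889, -0.798)

(-0.889, -0.798)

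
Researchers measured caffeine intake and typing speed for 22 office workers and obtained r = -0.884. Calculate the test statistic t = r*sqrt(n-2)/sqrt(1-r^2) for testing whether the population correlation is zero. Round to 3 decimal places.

-8.457

1 − r² = 1 − 0.781456 = 0.218544;  √(1−r²) = 0.467487
√(n−2) = √20 = 4.472136
t = r·√(n−2)/√(1−r²) = -0.884 · 4.472136 / 0.467487 = -8.457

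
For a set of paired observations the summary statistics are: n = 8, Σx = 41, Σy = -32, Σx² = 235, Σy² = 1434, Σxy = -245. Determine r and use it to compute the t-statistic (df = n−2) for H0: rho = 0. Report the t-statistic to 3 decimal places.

-1.232

S_xy = nΣxy − ΣxΣy = 8·(-245) − 41·(-32) = -1960 − (-1312) = -648
S_xx = nΣx² − (Σx)² = 8·235 − 41² = 1880 − 1681 = 199
S_yy = nΣy² − (Σy)² = 8·1434 − (-32)² = 11472 − 1024 = 10448
r = S_xy / √(S_xx·S_yy) = -648 / √(199·10448) = -648 / √2079152 = -648 / 1441.9265 = -0.4494
t = r·√(n−2)/√(1−r²) = -0.4494·√6 / √(1−0.201960) = -1.100801 / 0.893331 = -1.232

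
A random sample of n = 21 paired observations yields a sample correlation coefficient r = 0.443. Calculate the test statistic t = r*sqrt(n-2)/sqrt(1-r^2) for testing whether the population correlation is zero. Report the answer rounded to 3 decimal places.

1 − r² = 1 − 0.196249 = 0.803751;  √(1−r²) = 0.896522
√(n−2) = √19 = 4.358899
t = r·√(n−2)/√(1−r²) = 0.443 · 4.358899 / 0.896522 = 2.154

2.154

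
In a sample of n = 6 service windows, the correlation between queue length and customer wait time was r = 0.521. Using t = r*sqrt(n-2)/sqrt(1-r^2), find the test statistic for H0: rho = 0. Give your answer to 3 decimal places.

t = r·√(n−2) / √(1−r²) with r = 0.521, n = 6
  = 0.521·√4 / √(1 − 0.271441)
  = 0.521·2.000000 / 0.853557
  = 1.042000 / 0.853557 = 1.221

1.221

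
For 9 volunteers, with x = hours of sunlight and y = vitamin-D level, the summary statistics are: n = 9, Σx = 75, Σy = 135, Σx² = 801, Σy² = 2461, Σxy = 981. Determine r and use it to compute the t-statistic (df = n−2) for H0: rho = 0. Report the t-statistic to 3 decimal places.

-1.610

Numerator: nΣxy − (Σx)(Σy) = 9·981 − (75)(135) = -1296
Denominator: √[(nΣx²−(Σx)²)(nΣy²−(Σy)²)]
  nΣx²−(Σx)² = 9·801 − 5625 = 1584;  nΣy²−(Σy)² = 9·2461 − 18225 = 3924
  √(1584·3924) = √6215616 = 2493.1137
r = -1296 / 2493.1137 = -0.5198
t = r·√(n−2)/√(1−r²) = -0.5198·√7 / √(1−0.270192) = -1.375262 / 0.854288 = -1.610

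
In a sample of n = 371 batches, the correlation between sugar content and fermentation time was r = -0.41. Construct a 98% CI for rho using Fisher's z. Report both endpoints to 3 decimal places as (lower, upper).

z_r = atanh(-0.41) = -0.435611;  SE = 1/√(n−3) = 1/√368 = 0.052129
z-limits: -0.435611 ± 2.326·0.052129 = -0.435611 ± 0.121252 = [-0.556863, -0.314359]
ρ-limits: (tanh -0.556863, tanh -0.314359) = (-0.506, -0.304)

(-0.506, -0.304)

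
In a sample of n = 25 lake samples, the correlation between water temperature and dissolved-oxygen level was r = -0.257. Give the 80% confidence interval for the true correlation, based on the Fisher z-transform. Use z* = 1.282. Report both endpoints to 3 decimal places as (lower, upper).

z_r = atanh(-0.257) = -0.262894;  SE = 1/√(n−3) = 1/√22 = 0.213201
z-limits: -0.262894 ± 1.282·0.213201 = -0.262894 ± 0.273324 = [-0.536218, 0.010430]
ρ-limits: (tanh -0.536218, tanh 0.010430) = (-0.490, 0.010)

(-0.490, 0.010)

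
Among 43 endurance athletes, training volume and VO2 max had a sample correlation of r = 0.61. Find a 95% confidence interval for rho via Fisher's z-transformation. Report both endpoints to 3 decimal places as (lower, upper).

z_r = atanh(0.61) = 0.708921;  SE = 1/√(n−3) = 1/√40 = 0.158114
z-limits: 0.708921 ± 1.960·0.158114 = 0.708921 ± 0.309903 = [0.399018, 1.018824]
ρ-limits: (tanh 0.399018, tanh 1.018824) = (0.379, 0.769)

(0.379, 0.769)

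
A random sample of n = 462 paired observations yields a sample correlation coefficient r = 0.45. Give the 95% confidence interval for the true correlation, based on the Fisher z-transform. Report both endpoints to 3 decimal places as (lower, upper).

(0.374, 0.520)

z_r = atanh(0.45) = 0.484700;  SE = 1/√(n−3) = 1/√459 = 0.046676
z-limits: 0.484700 ± 1.960·0.046676 = 0.484700 ± 0.091485 = [0.393215, 0.576185]
ρ-limits: (tanh 0.393215, tanh 0.576185) = (0.374, 0.520)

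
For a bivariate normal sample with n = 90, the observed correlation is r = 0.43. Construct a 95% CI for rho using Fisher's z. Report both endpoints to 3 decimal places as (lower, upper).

(0.245, 0.585)

Fisher z: z_r = atanh(r) = ½·ln((1+0.43)/(1−0.43)) = 0.459897
SE(z) = 1/√(n−3) = 1/√87 = 0.107211
95% ⇒ z* = 1.960; margin = 1.960·0.107211 = 0.210134
CI on z-scale: (0.249763, 0.670031)
Back-transform: tanh(0.249763) = 0.244696, tanh(0.670031) = 0.585000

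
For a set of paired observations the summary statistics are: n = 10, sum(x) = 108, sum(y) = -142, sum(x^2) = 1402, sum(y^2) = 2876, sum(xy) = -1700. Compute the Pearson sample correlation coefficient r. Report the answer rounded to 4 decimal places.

-0.3698

Numerator: nΣxy − (Σx)(Σy) = 10·(-1700) − (108)(-142) = -1664
Denominator: √[(nΣx²−(Σx)²)(nΣy²−(Σy)²)]
  nΣx²−(Σx)² = 10·1402 − 11664 = 2356;  nΣy²−(Σy)² = 10·2876 − 20164 = 8596
  √(2356·8596) = √20252176 = 4500.2418
r = -1664 / 4500.2418 = -0.3698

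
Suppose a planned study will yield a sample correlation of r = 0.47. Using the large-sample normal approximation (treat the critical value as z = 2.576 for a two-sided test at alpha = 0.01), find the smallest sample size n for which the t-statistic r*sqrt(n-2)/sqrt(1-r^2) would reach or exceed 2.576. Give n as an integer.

26

r√(n−2)/√(1−r²) ≥ 2.576  ⇔  n−2 ≥ (2.576)²·(1−r²)/r²
(1−r²)/r² = (1−0.2209)/0.2209 = 3.5269
n ≥ 2 + 6.635776·3.5269 = 2 + 23.4037 = 25.4037
⌈25.4037⌉ = 26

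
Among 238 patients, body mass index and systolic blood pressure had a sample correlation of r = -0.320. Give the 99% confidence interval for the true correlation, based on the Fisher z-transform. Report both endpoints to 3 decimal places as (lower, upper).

Fisher z: z_r = atanh(r) = ½·ln((1+(-0.320))/(1−(-0.320))) = -0.331647
SE(z) = 1/√(n−3) = 1/√235 = 0.065233
99% ⇒ z* = 2.576; margin = 2.576·0.065233 = 0.168040
CI on z-scale: (-0.499687, -0.163607)
Back-transform: tanh(-0.499687) = -0.461871, tanh(-0.163607) = -0.162163

(-0.462, -0.162)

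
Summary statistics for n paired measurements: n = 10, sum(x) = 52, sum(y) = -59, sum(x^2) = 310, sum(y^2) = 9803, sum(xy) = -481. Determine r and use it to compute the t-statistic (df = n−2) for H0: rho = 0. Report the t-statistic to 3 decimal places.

-0.840

Numerator: nΣxy − (Σx)(Σy) = 10·(-481) − (52)(-59) = -1742
Denominator: √[(nΣx²−(Σx)²)(nΣy²−(Σy)²)]
  nΣx²−(Σx)² = 10·310 − 2704 = 396;  nΣy²−(Σy)² = 10·9803 − 3481 = 94549
  √(396·94549) = √37441404 = 6118.9381
r = -1742 / 6118.9381 = -0.2847
t = r·√(n−2)/√(1−r²) = -0.2847·√8 / √(1−0.081054) = -0.805253 / 0.958617 = -0.840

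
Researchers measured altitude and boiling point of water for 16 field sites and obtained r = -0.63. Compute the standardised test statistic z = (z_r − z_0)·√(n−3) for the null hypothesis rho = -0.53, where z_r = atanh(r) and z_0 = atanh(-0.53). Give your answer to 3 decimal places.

-0.545

Fisher z: atanh(-0.63) = -0.741416, atanh(-0.53) = -0.590145
z = (z_r − z_0)·√(n−3) = (-0.741416 − (-0.590145))·√13 = -0.151271 · 3.605551 = -0.545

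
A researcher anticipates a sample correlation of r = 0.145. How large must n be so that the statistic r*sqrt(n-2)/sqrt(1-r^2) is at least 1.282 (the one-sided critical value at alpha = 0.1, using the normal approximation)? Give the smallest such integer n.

79

r√(n−2)/√(1−r²) ≥ 1.282  ⇔  n−2 ≥ (1.282)²·(1−r²)/r²
(1−r²)/r² = (1−0.021025)/0.021025 = 46.5624
n ≥ 2 + 1.643524·46.5624 = 2 + 76.5264 = 78.5264
⌈78.5264⌉ = 79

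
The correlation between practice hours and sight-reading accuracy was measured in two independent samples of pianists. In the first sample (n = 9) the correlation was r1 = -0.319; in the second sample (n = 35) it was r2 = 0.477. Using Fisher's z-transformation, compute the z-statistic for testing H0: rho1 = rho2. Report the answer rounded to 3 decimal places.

z1 = atanh(-0.319) = -0.330533,  z2 = atanh(0.477) = 0.519093
SE = √(1/(n1−3) + 1/(n2−3)) = √(1/6 + 1/32) = √(0.1666667 + 0.0312500) = √0.1979167 = 0.444878
z = (z1 − z2)/SE = (-0.330533 − 0.519093) / 0.444878 = -0.849626 / 0.444878 = -1.910

-1.910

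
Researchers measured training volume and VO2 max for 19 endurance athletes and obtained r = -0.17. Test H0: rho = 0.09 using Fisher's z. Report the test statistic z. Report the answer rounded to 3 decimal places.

Fisher z: atanh(-0.17) = -0.171667, atanh(0.09) = 0.090244
z = (z_r − z_0)·√(n−3) = (-0.171667 − 0.090244)·√16 = -0.261911 · 4.000000 = -1.048

-1.048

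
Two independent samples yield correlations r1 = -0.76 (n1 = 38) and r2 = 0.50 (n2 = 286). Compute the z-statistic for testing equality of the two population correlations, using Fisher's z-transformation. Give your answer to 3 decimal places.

Fisher z-transforms: z1 = atanh(-0.76) = -0.996215, z2 = atanh(0.50) = 0.549306; difference d = -1.545521
Var(d) = 1/35 + 1/283 = 0.0285714 + 0.0035336 = 0.0321050
z = d/√Var(d) = -1.545521 / √0.0321050 = -1.545521 / 0.179179 = -8.626

-8.626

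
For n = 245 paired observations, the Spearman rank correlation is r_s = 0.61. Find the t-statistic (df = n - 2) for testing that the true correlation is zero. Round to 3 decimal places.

t = r_s·√(n−2) / √(1−r_s²) with r_s = 0.61, n = 245
  = 0.61·√243 / √(1 − 0.3721)
  = 0.61·15.588457 / 0.792401
  = 9.508959 / 0.792401 = 12.000

12.000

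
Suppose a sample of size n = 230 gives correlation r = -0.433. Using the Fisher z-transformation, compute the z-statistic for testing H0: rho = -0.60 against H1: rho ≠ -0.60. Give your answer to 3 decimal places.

3.459

z_r = atanh(-0.433) = -0.463583,  z_0 = atanh(-0.60) = -0.693147
SE = 1/√(n−3) = 1/√227 = 0.066372
z = (z_r − z_0)/SE = (-0.463583 − (-0.693147)) / 0.066372 = 0.229564 / 0.066372 = 3.459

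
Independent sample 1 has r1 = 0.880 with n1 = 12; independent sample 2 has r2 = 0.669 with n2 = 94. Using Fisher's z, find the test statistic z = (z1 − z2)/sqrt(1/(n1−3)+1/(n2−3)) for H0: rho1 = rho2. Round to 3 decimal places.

1.622

z1 = atanh(0.880) = 1.375768,  z2 = atanh(0.669) = 0.808931
SE = √(1/(n1−3) + 1/(n2−3)) = √(1/9 + 1/91) = √(0.1111111 + 0.0109890) = √0.1221001 = 0.349428
z = (z1 − z2)/SE = (1.375768 − 0.808931) / 0.349428 = 0.566837 / 0.349428 = 1.622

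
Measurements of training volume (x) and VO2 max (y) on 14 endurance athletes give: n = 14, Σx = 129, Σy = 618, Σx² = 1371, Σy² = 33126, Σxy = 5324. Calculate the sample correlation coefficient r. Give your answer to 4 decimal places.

Numerator: nΣxy − (Σx)(Σy) = 14·5324 − (129)(618) = -5186
Denominator: √[(nΣx²−(Σx)²)(nΣy²−(Σy)²)]
  nΣx²−(Σx)² = 14·1371 − 16641 = 2553;  nΣy²−(Σy)² = 14·33126 − 381924 = 81840
  √(2553·81840) = √208937520 = 14454.6712
r = -5186 / 14454.6712 = -0.3588

-0.3588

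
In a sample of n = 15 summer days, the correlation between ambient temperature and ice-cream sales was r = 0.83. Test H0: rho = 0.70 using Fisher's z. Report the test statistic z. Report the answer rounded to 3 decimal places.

z_r = atanh(0.83) = 1.188136,  z_0 = atanh(0.70) = 0.867301
SE = 1/√(n−3) = 1/√12 = 0.288675
z = (z_r − z_0)/SE = (1.188136 − 0.867301) / 0.288675 = 0.320835 / 0.288675 = 1.111

1.111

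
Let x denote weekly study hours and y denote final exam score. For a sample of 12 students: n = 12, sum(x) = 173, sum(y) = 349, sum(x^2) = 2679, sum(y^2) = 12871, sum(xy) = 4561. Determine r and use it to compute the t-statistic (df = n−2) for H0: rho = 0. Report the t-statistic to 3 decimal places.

-2.802

S_xy = nΣxy − ΣxΣy = 12·4561 − 173·349 = 54732 − 60377 = -5645
S_xx = nΣx² − (Σx)² = 12·2679 − 173² = 32148 − 29929 = 2219
S_yy = nΣy² − (Σy)² = 12·12871 − 349² = 154452 − 121801 = 32651
r = S_xy / √(S_xx·S_yy) = -5645 / √(2219·32651) = -5645 / √72452569 = -5645 / 8511.9075 = -0.6632
t = r·√(n−2)/√(1−r²) = -0.6632·√10 / √(1−0.439834) = -2.097223 / 0.748442 = -2.802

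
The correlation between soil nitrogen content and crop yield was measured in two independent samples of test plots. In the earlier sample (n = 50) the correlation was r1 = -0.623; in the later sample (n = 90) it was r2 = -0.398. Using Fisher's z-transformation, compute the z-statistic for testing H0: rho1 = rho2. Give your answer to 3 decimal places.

Fisher z-transforms: z1 = atanh(-0.623) = -0.729893, z2 = atanh(-0.398) = -0.421270; difference d = -0.308623
Var(d) = 1/47 + 1/87 = 0.0212766 + 0.0114943 = 0.0327709
z = d/√Var(d) = -0.308623 / √0.0327709 = -0.308623 / 0.181027 = -1.705

-1.705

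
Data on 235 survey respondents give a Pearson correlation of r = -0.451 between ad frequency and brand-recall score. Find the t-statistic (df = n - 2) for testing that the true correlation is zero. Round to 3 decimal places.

t = r·√(n−2) / √(1−r²) with r = -0.451, n = 235
  = -0.451·√233 / √(1 − 0.203401)
  = -0.451·15.264338 / 0.892524
  = -6.884216 / 0.892524 = -7.713

-7.713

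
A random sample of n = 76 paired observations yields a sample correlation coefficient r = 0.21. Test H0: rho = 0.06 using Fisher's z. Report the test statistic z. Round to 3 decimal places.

z_r = atanh(0.21) = 0.213171,  z_0 = atanh(0.06) = 0.060072
SE = 1/√(n−3) = 1/√73 = 0.117041
z = (z_r − z_0)/SE = (0.213171 − 0.060072) / 0.117041 = 0.153099 / 0.117041 = 1.308

1.308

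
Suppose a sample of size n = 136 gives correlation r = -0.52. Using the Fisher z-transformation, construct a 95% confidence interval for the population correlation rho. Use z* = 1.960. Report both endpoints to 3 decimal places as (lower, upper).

z_r = atanh(-0.52) = -0.576340;  SE = 1/√(n−3) = 1/√133 = 0.086711
z-limits: -0.576340 ± 1.960·0.086711 = -0.576340 ± 0.169954 = [-0.746294, -0.406386]
ρ-limits: (tanh -0.746294, tanh -0.406386) = (-0.633, -0.385)

(-0.633, -0.385)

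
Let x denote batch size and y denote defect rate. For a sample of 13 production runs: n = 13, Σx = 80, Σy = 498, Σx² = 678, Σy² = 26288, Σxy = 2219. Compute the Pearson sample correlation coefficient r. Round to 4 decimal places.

-0.7308

Numerator: nΣxy − (Σx)(Σy) = 13·2219 − (80)(498) = -10993
Denominator: √[(nΣx²−(Σx)²)(nΣy²−(Σy)²)]
  nΣx²−(Σx)² = 13·678 − 6400 = 2414;  nΣy²−(Σy)² = 13·26288 − 248004 = 93740
  √(2414·93740) = √226288360 = 15042.8840
r = -10993 / 15042.8840 = -0.7308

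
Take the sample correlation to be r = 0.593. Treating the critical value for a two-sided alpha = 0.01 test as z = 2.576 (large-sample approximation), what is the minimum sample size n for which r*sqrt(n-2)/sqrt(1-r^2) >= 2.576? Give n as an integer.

Need r·√(n−2)/√(1−r²) ≥ 2.576
√(n−2) ≥ 2.576·√(1−0.351649) / 0.593 = 2.576·0.805202 / 0.593 = 3.4978
n−2 ≥ 12.2346  ⇒  n ≥ 14.2346
Smallest integer n = 15

15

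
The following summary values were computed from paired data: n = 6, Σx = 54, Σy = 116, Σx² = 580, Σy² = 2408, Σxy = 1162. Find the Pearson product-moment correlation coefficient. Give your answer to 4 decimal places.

Numerator: nΣxy − (Σx)(Σy) = 6·1162 − (54)(116) = 708
Denominator: √[(nΣx²−(Σx)²)(nΣy²−(Σy)²)]
  nΣx²−(Σx)² = 6·580 − 2916 = 564;  nΣy²−(Σy)² = 6·2408 − 13456 = 992
  √(564·992) = √559488 = 747.9893
r = 708 / 747.9893 = 0.9465

0.9465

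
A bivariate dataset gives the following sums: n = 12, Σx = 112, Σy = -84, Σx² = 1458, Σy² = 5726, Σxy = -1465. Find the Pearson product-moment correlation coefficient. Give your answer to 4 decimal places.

S_xy = nΣxy − ΣxΣy = 12·(-1465) − 112·(-84) = -17580 − (-9408) = -8172
S_xx = nΣx² − (Σx)² = 12·1458 − 112² = 17496 − 12544 = 4952
S_yy = nΣy² − (Σy)² = 12·5726 − (-84)² = 68712 − 7056 = 61656
r = S_xy / √(S_xx·S_yy) = -8172 / √(4952·61656) = -8172 / √305320512 = -8172 / 17473.4230 = -0.4677

-0.4677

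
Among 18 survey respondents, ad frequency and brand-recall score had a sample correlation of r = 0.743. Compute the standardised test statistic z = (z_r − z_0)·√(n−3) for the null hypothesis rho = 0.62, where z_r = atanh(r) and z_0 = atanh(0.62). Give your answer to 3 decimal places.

0.899

Fisher z: atanh(0.743) = 0.957143, atanh(0.62) = 0.725005
z = (z_r − z_0)·√(n−3) = (0.957143 − 0.725005)·√15 = 0.232138 · 3.872983 = 0.899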